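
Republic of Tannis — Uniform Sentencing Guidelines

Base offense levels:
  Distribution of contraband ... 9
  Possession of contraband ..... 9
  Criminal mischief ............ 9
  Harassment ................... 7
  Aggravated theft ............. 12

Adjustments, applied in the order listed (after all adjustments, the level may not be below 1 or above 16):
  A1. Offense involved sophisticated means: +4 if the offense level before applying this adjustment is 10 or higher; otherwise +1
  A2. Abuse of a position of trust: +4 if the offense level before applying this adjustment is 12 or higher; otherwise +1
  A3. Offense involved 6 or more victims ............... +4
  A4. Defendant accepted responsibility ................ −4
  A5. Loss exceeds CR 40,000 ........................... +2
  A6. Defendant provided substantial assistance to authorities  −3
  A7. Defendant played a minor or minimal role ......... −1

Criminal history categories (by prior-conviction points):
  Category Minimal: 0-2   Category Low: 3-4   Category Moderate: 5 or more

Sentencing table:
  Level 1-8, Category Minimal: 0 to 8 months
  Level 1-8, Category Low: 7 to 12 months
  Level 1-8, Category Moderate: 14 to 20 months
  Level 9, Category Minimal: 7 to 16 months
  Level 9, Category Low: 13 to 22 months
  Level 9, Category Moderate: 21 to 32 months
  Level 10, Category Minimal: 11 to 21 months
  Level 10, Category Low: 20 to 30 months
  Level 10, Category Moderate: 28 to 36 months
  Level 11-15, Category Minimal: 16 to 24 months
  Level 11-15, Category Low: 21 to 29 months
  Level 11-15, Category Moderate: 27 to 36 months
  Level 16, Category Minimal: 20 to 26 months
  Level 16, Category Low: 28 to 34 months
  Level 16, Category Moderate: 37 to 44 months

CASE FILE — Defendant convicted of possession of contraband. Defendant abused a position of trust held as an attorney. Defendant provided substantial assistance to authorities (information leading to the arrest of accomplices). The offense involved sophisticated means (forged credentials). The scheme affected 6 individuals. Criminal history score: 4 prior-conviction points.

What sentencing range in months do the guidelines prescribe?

21-29 months

Base offense level for possession of contraband: 9.
A1 applies (level before this adjustment is 9 < 10, so +1): 9 + 1 = 10.
A2 applies (level before this adjustment is 10 < 12, so +1): 10 + 1 = 11.
A3 applies: 11 + 4 = 15.
A5 does not apply.
A6 applies: 15 − 3 = 12.
A7 does not apply.
Final offense level: 12.
Criminal history: 4 prior points → Category Low (3-4).
Level 12 falls in the 11-15 band.
Grid: Level 11-15 × Category Low = 21-29 months.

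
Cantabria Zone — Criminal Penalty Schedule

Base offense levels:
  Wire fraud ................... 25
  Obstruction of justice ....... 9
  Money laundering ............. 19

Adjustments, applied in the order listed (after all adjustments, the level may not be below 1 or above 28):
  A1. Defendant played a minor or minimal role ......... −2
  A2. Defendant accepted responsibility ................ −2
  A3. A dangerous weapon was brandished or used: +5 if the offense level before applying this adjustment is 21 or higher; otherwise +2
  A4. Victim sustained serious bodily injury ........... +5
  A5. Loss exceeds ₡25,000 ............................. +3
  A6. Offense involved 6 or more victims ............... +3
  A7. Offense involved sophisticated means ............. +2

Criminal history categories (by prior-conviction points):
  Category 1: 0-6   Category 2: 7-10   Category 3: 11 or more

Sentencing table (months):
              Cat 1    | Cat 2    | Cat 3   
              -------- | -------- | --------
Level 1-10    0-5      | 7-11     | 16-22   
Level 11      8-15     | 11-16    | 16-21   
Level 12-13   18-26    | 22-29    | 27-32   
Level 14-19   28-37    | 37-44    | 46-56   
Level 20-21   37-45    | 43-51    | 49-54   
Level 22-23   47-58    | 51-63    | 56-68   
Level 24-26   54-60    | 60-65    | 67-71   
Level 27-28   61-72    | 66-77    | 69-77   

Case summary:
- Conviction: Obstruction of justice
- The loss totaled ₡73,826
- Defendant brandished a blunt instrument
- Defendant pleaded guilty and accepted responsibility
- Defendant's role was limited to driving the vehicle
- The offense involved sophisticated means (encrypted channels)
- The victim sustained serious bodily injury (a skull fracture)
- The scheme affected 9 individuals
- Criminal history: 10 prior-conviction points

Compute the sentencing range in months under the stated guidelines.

43-51 months

Base offense level for obstruction of justice: 9.
A1 applies: 9 − 2 = 7.
A2 applies: 7 − 2 = 5.
A3 applies (level before this adjustment is 5 < 21, so +2): 5 + 2 = 7.
A4 applies: 7 + 5 = 12.
A5 applies: 12 + 3 = 15.
A6 applies: 15 + 3 = 18.
A7 applies: 18 + 2 = 20.
Final offense level: 20.
Criminal history: 10 prior points → Category 2 (7-10).
Level 20 falls in the 20-21 band.
Grid: Level 20-21 × Category 2 = 43-51 months.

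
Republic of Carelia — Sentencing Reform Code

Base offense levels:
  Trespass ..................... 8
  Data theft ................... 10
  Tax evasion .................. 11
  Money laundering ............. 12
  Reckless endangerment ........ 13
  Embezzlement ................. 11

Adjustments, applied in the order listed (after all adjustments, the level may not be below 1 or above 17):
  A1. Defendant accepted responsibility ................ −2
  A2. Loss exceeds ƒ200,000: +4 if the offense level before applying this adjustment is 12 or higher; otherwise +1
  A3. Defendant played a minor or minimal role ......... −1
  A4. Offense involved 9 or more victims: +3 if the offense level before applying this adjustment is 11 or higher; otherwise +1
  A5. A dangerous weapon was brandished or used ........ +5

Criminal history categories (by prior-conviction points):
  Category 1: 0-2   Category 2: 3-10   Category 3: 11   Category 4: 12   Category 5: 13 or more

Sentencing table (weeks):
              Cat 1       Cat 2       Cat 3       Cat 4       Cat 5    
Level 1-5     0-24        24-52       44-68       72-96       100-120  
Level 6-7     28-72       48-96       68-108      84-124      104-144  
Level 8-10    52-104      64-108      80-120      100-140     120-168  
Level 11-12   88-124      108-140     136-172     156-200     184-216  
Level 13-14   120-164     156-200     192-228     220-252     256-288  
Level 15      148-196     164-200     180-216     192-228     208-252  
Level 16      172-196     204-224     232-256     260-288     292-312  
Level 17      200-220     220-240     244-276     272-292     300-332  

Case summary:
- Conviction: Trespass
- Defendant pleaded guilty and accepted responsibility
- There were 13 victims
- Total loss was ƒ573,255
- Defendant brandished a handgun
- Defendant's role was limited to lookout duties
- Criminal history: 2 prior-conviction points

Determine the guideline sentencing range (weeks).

88-124 weeks

Base offense level for trespass: 8.
A1 applies: 8 − 2 = 6.
A2 applies (level before this adjustment is 6 < 12, so +1): 6 + 1 = 7.
A3 applies: 7 − 1 = 6.
A4 applies (level before this adjustment is 6 < 11, so +1): 6 + 1 = 7.
A5 applies: 7 + 5 = 12.
Final offense level: 12.
Criminal history: 2 prior points → Category 1 (0-2).
Level 12 falls in the 11-12 band.
Grid: Level 11-12 × Category 1 = 88-124 weeks.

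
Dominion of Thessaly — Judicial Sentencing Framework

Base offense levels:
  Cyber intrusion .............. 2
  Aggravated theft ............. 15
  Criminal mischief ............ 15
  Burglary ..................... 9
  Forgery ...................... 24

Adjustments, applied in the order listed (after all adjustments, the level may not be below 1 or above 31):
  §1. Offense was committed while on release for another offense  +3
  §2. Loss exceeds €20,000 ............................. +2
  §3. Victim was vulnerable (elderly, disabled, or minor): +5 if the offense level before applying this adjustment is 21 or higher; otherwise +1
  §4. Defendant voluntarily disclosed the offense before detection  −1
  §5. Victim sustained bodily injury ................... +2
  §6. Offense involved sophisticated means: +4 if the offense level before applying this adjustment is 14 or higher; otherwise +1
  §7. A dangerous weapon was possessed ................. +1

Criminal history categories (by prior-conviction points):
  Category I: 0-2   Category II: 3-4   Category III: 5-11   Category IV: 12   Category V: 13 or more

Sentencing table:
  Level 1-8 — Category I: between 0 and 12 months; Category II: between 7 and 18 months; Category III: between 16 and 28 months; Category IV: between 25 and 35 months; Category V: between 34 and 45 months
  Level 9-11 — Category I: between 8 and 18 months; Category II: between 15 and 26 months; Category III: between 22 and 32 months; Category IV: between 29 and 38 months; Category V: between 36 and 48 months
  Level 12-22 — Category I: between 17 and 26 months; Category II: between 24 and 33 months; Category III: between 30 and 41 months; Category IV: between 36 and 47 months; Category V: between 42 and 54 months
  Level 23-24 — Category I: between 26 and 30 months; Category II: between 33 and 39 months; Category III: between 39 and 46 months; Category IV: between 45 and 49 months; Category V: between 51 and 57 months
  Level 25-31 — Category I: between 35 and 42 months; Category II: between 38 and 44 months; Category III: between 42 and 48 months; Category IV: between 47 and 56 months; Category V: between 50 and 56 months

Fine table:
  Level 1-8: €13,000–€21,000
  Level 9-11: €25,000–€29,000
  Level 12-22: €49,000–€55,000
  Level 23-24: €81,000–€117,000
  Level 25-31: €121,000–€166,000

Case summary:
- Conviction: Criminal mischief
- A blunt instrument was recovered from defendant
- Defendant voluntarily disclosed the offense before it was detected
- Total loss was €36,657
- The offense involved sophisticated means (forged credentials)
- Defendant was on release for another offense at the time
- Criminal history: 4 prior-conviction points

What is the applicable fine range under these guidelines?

Base offense level for criminal mischief: 15.
§1 applies: 15 + 3 = 18.
§2 applies: 18 + 2 = 20.
§4 applies: 20 − 1 = 19.
§5 does not apply.
§6 applies (level before this adjustment is 19 ≥ 14, so +4): 19 + 4 = 23.
§7 applies: 23 + 1 = 24.
Final offense level: 24.
Level 24 falls in the 23-24 band.
Fine table: Level 23-24 → €81,000–€117,000.

€81,000–€117,000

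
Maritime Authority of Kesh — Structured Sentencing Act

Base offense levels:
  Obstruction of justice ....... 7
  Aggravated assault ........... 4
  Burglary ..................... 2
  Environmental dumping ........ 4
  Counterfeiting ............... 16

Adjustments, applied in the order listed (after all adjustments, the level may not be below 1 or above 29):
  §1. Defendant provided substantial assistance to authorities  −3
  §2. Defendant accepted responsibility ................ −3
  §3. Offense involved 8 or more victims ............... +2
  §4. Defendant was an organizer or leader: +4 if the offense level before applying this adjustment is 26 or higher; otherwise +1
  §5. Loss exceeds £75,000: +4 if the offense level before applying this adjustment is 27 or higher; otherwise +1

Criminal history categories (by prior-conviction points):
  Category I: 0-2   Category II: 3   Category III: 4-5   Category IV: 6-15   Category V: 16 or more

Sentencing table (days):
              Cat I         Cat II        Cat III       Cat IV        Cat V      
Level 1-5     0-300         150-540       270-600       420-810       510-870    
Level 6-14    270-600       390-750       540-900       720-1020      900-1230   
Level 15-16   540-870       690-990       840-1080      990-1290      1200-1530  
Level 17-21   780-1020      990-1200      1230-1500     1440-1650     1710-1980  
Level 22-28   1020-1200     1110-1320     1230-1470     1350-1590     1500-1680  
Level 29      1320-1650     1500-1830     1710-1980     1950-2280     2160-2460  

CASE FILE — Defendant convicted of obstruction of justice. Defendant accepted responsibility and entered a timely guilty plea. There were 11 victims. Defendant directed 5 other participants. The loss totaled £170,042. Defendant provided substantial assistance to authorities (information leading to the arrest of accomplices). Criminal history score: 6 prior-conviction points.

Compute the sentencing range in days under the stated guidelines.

420-810 days

Base offense level for obstruction of justice: 7.
§1 applies: 7 − 3 = 4.
§2 applies: 4 − 3 = 1.
§3 applies: 1 + 2 = 3.
§4 applies (level before this adjustment is 3 < 26, so +1): 3 + 1 = 4.
§5 applies (level before this adjustment is 4 < 27, so +1): 4 + 1 = 5.
Final offense level: 5.
Criminal history: 6 prior points → Category IV (6-15).
Level 5 falls in the 1-5 band.
Grid: Level 1-5 × Category IV = 420-810 days.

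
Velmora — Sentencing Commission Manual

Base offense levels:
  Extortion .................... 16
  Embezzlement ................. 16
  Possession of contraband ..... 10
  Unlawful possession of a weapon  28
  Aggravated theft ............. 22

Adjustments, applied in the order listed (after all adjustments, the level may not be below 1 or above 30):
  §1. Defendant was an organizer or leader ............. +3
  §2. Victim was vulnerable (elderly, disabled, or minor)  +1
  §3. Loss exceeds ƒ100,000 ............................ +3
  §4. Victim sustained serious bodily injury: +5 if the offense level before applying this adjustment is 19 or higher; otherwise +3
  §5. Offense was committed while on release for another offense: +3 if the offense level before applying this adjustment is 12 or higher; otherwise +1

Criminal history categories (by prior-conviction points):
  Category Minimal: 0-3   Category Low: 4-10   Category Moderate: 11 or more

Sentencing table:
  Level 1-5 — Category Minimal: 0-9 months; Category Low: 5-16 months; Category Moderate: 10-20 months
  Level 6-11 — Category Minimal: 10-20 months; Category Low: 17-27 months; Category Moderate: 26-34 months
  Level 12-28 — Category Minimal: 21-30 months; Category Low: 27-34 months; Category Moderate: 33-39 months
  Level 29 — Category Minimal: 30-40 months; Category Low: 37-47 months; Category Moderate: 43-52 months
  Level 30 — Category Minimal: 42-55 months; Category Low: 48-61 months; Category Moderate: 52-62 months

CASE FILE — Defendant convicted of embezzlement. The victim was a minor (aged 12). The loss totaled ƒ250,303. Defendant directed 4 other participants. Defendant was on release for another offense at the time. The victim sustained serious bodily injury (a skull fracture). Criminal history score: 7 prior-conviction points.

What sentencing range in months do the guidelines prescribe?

48-61 months

Base offense level for embezzlement: 16.
§1 applies: 16 + 3 = 19.
§2 applies: 19 + 1 = 20.
§3 applies: 20 + 3 = 23.
§4 applies (level before this adjustment is 23 ≥ 19, so +5): 23 + 5 = 28.
§5 applies (level before this adjustment is 28 ≥ 12, so +3): 28 + 3 = 31.
Level 31 exceeds the maximum of 30; capped at 30.
Final offense level: 30.
Criminal history: 7 prior points → Category Low (4-10).
Level 30 falls in the 30 band.
Grid: Level 30 × Category Low = 48-61 months.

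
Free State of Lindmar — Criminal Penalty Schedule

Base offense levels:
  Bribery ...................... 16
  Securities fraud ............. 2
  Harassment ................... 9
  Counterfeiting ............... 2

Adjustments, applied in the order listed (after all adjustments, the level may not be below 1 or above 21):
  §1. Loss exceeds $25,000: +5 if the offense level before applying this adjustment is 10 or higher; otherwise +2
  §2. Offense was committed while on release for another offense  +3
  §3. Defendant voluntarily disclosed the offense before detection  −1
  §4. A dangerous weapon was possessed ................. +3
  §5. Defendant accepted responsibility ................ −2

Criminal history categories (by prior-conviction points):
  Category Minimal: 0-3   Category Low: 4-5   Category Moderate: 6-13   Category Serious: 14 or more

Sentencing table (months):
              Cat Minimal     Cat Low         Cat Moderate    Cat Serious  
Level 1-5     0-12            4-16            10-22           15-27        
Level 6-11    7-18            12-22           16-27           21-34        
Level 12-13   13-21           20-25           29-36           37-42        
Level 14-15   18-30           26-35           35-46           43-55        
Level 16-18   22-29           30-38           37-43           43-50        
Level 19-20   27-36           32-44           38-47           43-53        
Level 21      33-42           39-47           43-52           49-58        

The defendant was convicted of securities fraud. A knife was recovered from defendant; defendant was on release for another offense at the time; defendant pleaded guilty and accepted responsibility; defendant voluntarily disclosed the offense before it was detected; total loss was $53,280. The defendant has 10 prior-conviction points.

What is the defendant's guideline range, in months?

Base offense level for securities fraud: 2.
§1 applies (level before this adjustment is 2 < 10, so +2): 2 + 2 = 4.
§2 applies: 4 + 3 = 7.
§3 applies: 7 − 1 = 6.
§4 applies: 6 + 3 = 9.
§5 applies: 9 − 2 = 7.
Final offense level: 7.
Criminal history: 10 prior points → Category Moderate (6-13).
Level 7 falls in the 6-11 band.
Grid: Level 6-11 × Category Moderate = 16-27 months.

16-27 months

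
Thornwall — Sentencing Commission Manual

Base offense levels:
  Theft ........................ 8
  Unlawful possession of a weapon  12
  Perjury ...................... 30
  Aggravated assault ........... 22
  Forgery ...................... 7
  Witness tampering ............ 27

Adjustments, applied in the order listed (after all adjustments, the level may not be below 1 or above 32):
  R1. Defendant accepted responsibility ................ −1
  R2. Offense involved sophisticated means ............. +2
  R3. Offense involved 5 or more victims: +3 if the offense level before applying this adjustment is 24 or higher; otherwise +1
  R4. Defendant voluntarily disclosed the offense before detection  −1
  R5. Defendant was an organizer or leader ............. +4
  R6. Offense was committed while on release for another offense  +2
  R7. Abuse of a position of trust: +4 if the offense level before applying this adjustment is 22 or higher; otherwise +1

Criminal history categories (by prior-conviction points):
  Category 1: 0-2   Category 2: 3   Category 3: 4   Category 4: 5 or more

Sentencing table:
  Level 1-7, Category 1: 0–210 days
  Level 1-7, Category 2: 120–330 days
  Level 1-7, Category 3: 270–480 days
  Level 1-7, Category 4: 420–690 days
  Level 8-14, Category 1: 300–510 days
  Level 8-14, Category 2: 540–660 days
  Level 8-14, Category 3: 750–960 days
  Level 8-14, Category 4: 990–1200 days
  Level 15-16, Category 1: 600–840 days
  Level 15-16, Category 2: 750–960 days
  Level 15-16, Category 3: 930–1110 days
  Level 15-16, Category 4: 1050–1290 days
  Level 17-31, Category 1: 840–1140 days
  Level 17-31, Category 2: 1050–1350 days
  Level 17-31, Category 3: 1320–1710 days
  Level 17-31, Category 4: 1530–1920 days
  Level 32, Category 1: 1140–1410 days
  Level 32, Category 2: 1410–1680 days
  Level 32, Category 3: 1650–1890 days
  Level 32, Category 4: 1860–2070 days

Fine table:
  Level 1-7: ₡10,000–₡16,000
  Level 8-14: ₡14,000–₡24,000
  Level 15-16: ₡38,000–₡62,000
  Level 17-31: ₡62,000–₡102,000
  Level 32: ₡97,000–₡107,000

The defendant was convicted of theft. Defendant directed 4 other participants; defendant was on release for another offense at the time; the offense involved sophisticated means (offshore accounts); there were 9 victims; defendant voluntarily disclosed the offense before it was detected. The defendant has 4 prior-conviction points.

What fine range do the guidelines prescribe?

Base offense level for theft: 8.
R1 does not apply.
R2 applies: 8 + 2 = 10.
R3 applies (level before this adjustment is 10 < 24, so +1): 10 + 1 = 11.
R4 applies: 11 − 1 = 10.
R5 applies: 10 + 4 = 14.
R6 applies: 14 + 2 = 16.
Final offense level: 16.
Level 16 falls in the 15-16 band.
Fine table: Level 15-16 → ₡38,000–₡62,000.

₡38,000–₡62,000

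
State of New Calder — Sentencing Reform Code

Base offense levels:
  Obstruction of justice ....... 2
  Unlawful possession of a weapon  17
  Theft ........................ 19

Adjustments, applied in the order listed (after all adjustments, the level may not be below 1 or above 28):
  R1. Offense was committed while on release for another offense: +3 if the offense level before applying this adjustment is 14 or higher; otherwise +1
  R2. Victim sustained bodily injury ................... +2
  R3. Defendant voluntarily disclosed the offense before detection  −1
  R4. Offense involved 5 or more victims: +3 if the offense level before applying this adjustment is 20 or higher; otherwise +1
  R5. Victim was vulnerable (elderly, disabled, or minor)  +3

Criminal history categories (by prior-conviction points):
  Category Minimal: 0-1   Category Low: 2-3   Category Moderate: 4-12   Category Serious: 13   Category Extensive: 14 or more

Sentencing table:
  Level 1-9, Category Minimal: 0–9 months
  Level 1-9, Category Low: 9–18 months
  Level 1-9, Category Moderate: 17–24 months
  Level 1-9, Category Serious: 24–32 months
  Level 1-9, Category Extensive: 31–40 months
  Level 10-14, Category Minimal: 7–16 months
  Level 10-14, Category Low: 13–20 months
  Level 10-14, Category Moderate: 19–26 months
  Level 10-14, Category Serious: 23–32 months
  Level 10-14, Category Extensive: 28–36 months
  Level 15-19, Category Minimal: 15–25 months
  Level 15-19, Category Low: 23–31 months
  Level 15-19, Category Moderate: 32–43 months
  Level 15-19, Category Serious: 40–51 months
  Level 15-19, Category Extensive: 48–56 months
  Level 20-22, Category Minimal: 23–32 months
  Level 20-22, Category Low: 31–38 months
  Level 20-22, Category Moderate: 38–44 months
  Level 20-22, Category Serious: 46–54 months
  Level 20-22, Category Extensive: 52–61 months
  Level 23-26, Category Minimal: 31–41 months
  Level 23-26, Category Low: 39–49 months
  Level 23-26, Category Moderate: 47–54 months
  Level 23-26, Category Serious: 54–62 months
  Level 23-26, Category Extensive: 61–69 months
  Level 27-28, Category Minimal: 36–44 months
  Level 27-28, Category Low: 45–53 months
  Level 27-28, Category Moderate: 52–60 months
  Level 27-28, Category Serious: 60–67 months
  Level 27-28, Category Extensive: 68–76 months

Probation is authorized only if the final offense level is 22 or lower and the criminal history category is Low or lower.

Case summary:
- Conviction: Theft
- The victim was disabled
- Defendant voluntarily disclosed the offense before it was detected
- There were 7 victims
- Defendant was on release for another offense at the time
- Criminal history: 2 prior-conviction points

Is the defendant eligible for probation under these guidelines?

Base offense level for theft: 19.
R1 applies (level before this adjustment is 19 ≥ 14, so +3): 19 + 3 = 22.
R2 does not apply.
R3 applies: 22 − 1 = 21.
R4 applies (level before this adjustment is 21 ≥ 20, so +3): 21 + 3 = 24.
R5 applies: 24 + 3 = 27.
Final offense level: 27.
Criminal history: 2 prior points → Category Low (2-3).
Level 27 falls in the 27-28 band.
Grid: Level 27-28 × Category Low = 45-53 months.
Probation check: level 27 > 22 and category Low ≤ Low → not eligible.

No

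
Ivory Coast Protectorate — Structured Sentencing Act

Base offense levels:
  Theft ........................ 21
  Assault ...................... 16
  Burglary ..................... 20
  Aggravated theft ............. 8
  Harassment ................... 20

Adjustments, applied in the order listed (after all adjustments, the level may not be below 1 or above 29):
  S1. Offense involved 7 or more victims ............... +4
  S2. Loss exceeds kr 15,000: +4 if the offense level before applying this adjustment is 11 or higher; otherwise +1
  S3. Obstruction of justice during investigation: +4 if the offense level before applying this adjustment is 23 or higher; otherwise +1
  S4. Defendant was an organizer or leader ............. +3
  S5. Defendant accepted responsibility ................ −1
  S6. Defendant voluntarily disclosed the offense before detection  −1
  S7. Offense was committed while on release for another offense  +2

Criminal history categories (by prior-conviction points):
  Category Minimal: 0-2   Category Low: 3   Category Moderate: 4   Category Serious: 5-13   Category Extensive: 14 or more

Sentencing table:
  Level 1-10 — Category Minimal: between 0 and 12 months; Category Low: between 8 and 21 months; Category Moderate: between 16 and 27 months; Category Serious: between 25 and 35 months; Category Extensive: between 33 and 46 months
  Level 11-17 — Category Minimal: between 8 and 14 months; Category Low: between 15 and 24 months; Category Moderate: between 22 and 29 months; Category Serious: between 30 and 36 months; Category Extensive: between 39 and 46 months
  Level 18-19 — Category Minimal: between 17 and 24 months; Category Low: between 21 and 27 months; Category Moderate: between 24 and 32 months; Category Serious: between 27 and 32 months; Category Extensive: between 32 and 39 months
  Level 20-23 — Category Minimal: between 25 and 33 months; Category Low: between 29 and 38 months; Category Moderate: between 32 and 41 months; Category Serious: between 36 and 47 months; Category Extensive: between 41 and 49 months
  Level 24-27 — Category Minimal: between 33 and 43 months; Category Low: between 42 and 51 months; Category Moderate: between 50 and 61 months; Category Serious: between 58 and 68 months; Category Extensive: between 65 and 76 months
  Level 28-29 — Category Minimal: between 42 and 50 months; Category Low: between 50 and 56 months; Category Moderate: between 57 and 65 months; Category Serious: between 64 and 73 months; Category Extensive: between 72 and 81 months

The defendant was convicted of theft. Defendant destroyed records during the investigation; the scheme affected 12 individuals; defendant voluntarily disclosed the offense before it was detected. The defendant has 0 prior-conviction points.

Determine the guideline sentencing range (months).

42-50 months

Base offense level for theft: 21.
S1 applies: 21 + 4 = 25.
S2 does not apply.
S3 applies (level before this adjustment is 25 ≥ 23, so +4): 25 + 4 = 29.
S4 does not apply.
S5 does not apply.
S6 applies: 29 − 1 = 28.
Final offense level: 28.
Criminal history: 0 prior points → Category Minimal (0-2).
Level 28 falls in the 28-29 band.
Grid: Level 28-29 × Category Minimal = 42-50 months.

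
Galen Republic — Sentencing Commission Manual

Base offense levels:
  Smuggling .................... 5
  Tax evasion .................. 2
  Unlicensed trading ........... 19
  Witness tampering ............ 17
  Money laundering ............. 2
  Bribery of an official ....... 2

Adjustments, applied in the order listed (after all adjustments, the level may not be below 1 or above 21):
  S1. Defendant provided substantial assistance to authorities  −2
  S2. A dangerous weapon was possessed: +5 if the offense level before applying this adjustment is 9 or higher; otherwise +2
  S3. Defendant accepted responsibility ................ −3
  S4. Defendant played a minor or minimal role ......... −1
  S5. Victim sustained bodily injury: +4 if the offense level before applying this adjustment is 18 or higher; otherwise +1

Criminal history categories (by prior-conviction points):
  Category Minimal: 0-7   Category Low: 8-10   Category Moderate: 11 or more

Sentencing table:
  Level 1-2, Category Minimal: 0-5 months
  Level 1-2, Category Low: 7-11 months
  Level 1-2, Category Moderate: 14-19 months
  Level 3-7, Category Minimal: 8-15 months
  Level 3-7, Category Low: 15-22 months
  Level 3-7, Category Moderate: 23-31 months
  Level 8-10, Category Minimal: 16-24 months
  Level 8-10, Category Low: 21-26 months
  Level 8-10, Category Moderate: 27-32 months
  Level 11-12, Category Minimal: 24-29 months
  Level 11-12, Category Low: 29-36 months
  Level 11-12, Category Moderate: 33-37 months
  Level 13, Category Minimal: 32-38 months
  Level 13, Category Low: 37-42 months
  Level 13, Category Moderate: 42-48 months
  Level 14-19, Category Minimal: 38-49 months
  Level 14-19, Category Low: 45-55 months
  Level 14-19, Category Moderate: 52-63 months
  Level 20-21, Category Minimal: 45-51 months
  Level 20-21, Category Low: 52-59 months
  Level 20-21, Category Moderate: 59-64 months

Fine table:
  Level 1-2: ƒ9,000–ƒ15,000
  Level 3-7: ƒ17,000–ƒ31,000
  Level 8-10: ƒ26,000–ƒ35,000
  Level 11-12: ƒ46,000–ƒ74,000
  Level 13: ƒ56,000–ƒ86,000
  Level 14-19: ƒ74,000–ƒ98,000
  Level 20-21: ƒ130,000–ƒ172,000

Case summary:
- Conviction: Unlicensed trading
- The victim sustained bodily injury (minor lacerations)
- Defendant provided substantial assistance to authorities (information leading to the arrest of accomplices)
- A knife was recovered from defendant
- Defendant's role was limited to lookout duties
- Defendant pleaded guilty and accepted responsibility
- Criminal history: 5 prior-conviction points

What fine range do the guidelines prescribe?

ƒ130,000–ƒ172,000

Base offense level for unlicensed trading: 19.
S1 applies: 19 − 2 = 17.
S2 applies (level before this adjustment is 17 ≥ 9, so +5): 17 + 5 = 22.
S3 applies: 22 − 3 = 19.
S4 applies: 19 − 1 = 18.
S5 applies (level before this adjustment is 18 ≥ 18, so +4): 18 + 4 = 22.
Level 22 exceeds the maximum of 21; capped at 21.
Final offense level: 21.
Level 21 falls in the 20-21 band.
Fine table: Level 20-21 → ƒ130,000–ƒ172,000.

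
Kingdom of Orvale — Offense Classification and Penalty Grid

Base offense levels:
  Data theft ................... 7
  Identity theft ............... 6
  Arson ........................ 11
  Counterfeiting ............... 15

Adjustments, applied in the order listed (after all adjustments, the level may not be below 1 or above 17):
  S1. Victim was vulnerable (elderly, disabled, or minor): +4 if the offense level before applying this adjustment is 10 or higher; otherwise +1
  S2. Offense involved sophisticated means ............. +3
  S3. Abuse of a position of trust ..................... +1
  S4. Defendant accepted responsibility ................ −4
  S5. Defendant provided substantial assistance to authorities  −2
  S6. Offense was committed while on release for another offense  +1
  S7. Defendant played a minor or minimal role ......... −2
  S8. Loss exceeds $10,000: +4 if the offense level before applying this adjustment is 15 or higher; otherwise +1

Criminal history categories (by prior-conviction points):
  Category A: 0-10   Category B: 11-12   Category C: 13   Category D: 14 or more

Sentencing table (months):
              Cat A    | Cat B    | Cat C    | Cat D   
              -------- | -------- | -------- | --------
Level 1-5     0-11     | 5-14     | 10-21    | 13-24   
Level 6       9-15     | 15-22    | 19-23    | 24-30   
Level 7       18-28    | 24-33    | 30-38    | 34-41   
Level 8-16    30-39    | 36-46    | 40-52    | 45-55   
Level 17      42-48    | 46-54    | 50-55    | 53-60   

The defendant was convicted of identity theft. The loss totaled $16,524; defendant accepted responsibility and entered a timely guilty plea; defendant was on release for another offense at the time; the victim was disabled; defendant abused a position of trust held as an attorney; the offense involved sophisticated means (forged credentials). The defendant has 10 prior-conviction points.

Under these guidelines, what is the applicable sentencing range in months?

30-39 months

Base offense level for identity theft: 6.
S1 applies (level before this adjustment is 6 < 10, so +1): 6 + 1 = 7.
S2 applies: 7 + 3 = 10.
S3 applies: 10 + 1 = 11.
S4 applies: 11 − 4 = 7.
S5 does not apply.
S6 applies: 7 + 1 = 8.
S7 does not apply.
S8 applies (level before this adjustment is 8 < 15, so +1): 8 + 1 = 9.
Final offense level: 9.
Criminal history: 10 prior points → Category A (0-10).
Level 9 falls in the 8-16 band.
Grid: Level 8-16 × Category A = 30-39 months.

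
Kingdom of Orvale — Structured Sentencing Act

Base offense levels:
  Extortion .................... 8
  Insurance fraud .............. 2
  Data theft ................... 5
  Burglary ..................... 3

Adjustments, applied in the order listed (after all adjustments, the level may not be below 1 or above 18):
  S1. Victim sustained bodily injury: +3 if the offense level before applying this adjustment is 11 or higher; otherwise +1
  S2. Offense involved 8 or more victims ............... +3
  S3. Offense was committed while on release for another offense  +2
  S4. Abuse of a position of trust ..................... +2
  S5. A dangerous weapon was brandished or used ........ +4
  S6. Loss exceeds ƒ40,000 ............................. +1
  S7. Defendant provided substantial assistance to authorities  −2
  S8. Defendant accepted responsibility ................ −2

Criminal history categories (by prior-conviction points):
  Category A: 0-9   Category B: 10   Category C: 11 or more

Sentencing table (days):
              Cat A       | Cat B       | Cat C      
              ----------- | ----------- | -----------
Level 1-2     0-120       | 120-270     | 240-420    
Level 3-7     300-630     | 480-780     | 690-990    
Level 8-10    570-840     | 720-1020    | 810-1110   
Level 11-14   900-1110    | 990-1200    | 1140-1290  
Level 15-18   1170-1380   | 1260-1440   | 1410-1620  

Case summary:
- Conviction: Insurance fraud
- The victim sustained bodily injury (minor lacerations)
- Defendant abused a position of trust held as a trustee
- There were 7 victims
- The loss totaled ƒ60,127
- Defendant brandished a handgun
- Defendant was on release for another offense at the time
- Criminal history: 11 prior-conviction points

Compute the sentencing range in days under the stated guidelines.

Base offense level for insurance fraud: 2.
S1 applies (level before this adjustment is 2 < 11, so +1): 2 + 1 = 3.
S2 does not apply.
S3 applies: 3 + 2 = 5.
S4 applies: 5 + 2 = 7.
S5 applies: 7 + 4 = 11.
S6 applies: 11 + 1 = 12.
Final offense level: 12.
Criminal history: 11 prior points → Category C (11+).
Level 12 falls in the 11-14 band.
Grid: Level 11-14 × Category C = 1140-1290 days.

1140-1290 days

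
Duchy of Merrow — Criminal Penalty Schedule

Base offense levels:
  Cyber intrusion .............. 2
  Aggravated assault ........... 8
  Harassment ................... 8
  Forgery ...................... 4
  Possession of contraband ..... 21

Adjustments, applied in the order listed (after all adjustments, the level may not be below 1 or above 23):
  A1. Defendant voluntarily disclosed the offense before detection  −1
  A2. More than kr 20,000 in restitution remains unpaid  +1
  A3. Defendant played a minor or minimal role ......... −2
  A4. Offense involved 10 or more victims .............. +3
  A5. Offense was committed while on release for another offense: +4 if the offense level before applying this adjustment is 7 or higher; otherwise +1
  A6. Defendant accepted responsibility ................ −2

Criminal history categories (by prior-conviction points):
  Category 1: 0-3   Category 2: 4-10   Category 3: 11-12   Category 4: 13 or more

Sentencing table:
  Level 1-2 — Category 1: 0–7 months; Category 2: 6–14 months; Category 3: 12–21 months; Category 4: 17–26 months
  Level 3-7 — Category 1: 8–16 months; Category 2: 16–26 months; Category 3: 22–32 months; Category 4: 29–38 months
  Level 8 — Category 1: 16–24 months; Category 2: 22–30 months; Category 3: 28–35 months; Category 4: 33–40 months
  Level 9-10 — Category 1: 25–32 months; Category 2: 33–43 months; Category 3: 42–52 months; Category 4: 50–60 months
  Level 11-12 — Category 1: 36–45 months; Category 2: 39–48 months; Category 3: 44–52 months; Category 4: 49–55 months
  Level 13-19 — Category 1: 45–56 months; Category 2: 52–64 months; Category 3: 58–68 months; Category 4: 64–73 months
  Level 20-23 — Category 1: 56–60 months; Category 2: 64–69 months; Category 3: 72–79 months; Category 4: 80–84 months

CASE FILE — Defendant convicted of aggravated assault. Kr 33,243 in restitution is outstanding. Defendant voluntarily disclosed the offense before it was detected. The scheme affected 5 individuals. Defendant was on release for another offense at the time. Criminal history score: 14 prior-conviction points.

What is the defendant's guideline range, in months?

Base offense level for aggravated assault: 8.
A1 applies: 8 − 1 = 7.
A2 applies: 7 + 1 = 8.
A3 does not apply.
A5 applies (level before this adjustment is 8 ≥ 7, so +4): 8 + 4 = 12.
A6 does not apply.
Final offense level: 12.
Criminal history: 14 prior points → Category 4 (13+).
Level 12 falls in the 11-12 band.
Grid: Level 11-12 × Category 4 = 49-55 months.

49-55 months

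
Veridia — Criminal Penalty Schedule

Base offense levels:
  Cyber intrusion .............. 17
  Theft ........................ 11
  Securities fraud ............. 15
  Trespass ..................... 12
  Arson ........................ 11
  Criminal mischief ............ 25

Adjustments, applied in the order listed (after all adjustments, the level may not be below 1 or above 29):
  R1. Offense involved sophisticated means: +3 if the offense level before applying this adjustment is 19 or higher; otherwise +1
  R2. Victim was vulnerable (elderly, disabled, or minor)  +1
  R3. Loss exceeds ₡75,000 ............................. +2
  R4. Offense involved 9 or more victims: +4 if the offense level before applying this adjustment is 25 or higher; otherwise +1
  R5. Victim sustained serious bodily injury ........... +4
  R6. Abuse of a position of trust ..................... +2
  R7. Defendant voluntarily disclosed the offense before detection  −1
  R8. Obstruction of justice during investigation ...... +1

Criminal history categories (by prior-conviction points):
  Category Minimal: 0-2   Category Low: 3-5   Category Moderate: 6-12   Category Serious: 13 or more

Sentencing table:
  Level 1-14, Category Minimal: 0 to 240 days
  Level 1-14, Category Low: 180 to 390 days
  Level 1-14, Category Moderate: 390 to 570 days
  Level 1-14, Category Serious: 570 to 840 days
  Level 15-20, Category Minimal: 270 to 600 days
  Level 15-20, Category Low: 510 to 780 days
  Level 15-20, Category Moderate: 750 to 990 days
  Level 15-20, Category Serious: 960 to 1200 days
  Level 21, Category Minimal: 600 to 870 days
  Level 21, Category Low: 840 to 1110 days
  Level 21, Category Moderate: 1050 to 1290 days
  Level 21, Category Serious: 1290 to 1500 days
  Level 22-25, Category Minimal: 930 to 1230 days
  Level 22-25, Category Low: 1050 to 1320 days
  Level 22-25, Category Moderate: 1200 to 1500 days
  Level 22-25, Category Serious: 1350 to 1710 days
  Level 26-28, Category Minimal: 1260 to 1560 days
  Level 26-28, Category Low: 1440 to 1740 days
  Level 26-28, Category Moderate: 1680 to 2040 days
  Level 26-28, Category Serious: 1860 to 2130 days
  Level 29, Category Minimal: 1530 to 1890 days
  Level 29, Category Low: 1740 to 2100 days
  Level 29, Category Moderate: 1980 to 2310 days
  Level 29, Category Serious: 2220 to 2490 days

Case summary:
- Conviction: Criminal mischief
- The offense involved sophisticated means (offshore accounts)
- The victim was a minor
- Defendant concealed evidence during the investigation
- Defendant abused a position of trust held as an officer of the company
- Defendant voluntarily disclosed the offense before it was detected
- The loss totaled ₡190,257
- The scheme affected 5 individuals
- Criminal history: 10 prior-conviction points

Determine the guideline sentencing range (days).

1980-2310 days

Base offense level for criminal mischief: 25.
R1 applies (level before this adjustment is 25 ≥ 19, so +3): 25 + 3 = 28.
R2 applies: 28 + 1 = 29.
R3 applies: 29 + 2 = 31.
R5 does not apply.
R6 applies: 31 + 2 = 33.
R7 applies: 33 − 1 = 32.
R8 applies: 32 + 1 = 33.
Level 33 exceeds the maximum of 29; capped at 29.
Final offense level: 29.
Criminal history: 10 prior points → Category Moderate (6-12).
Level 29 falls in the 29 band.
Grid: Level 29 × Category Moderate = 1980-2310 days.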